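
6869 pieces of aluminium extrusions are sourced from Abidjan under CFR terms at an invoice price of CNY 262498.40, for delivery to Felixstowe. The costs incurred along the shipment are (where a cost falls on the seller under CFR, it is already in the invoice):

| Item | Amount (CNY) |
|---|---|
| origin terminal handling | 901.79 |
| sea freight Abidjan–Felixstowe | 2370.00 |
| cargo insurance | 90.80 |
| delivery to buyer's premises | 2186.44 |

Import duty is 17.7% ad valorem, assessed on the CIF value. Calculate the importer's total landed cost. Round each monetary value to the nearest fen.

Total landed cost: CNY 311253.93

CFR: the seller pays costs through ocean freight to the destination port, but not insurance.
Already in the invoice (seller's account under CFR): origin terminal, freight — exclude.
CIF value = CFR price + insurance = 262498.40 + 90.80 = 262589.20
Import duty = 262589.20 × 17.7% = 46478.29
Buyer bears: insurance 90.80 + delivery 2186.44 + duty 46478.29 = 48755.53
Landed cost = invoice 262498.40 + 48755.53 = 311253.93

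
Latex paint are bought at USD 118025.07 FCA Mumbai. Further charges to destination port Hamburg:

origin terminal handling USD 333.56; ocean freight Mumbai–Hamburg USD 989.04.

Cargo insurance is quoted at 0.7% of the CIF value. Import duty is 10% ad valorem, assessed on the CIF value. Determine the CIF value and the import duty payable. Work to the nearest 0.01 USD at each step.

CIF value: USD 120188.99; import duty: USD 12018.90

Let C be the CIF value. C = FCA price + pre-shipment costs + freight + 0.7% × C
C − 0.7% × C = 118025.07 + 333.56 + 989.04
0.993 × C = 119347.67
C = 119347.67 / 0.993 = 120188.99
Insurance premium = 0.7% × 120188.99 = 841.32
Import duty = 120188.99 × 10% = 12018.90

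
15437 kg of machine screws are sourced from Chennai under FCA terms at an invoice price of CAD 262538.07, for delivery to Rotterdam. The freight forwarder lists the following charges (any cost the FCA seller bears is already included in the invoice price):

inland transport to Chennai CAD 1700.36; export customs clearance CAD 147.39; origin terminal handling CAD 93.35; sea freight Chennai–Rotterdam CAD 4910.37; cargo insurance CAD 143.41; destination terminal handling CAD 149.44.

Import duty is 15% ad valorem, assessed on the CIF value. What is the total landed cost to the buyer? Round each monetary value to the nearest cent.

Total landed cost: CAD 307987.42

FCA: the seller delivers export-cleared goods to the carrier; the buyer bears costs from that point.
Already in the invoice (seller's account under FCA): inland to port, export clearance — exclude.
CIF value = FCA price + origin terminal + freight + insurance = 262538.07 + 93.35 + 4910.37 + 143.41 = 267685.20
Import duty = 267685.20 × 15% = 40152.78
Buyer bears: origin terminal 93.35 + freight 4910.37 + insurance 143.41 + destination terminal 149.44 + duty 40152.78 = 45449.35
Landed cost = invoice 262538.07 + 45449.35 = 307987.42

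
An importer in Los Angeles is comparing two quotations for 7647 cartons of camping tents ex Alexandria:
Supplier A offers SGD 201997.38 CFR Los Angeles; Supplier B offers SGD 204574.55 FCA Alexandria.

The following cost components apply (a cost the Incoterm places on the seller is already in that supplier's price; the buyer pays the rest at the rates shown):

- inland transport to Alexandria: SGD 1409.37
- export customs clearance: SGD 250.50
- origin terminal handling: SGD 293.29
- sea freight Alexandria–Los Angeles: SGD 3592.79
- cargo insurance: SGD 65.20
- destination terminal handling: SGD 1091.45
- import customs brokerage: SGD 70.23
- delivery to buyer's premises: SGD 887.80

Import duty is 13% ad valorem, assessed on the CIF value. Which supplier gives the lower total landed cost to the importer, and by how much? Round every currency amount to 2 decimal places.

Supplier A is cheaper by SGD 7303.47

Supplier A (CFR):
CIF value = CFR price + insurance = 201997.38 + 65.20 = 202062.58
Import duty = 202062.58 × 13% = 26268.14
Buyer bears (A): 65.20 + 1091.45 + 70.23 + 887.80 = 2114.68
Landed cost (A) = invoice 201997.38 + 2114.68 + duty 26268.14 = 230380.20
Supplier B (FCA):
CIF value = FCA price + origin terminal + freight + insurance = 204574.55 + 293.29 + 3592.79 + 65.20 = 208525.83
Import duty = 208525.83 × 13% = 27108.36
Buyer bears (B): 293.29 + 3592.79 + 65.20 + 1091.45 + 70.23 + 887.80 = 6000.76
Landed cost (B) = invoice 204574.55 + 6000.76 + duty 27108.36 = 237683.67
Difference = |230380.20 − 237683.67| = 7303.47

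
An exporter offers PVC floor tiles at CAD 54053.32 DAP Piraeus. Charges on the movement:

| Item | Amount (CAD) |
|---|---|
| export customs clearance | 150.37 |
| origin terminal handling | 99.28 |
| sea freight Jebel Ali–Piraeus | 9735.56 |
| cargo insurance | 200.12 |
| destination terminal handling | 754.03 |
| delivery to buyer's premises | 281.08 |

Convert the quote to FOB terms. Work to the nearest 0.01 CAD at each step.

FOB price: CAD 43082.53

Not relevant to the conversion: export clearance, origin terminal — on the seller under both DAP and FOB; already in the DAP price and stays in the FOB price.
From DAP to FOB, the seller no longer bears: freight, insurance, destination terminal, delivery.
FOB price = 54053.32 − 9735.56 − 200.12 − 754.03 − 281.08 = 43082.53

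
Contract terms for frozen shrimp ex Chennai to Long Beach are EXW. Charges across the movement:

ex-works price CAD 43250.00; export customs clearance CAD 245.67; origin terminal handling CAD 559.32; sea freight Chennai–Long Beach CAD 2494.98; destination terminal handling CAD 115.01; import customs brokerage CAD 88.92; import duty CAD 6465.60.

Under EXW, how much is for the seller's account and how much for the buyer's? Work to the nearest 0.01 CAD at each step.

Seller: CAD 43250.00; buyer: CAD 9969.50

EXW: the seller makes goods available at their premises; the buyer bears all onward costs.
Seller's account: goods 43250.00 = 43250.00
Buyer's account: export clearance 245.67 + origin terminal 559.32 + freight 2494.98 + destination terminal 115.01 + brokerage 88.92 + duty 6465.60 = 9969.50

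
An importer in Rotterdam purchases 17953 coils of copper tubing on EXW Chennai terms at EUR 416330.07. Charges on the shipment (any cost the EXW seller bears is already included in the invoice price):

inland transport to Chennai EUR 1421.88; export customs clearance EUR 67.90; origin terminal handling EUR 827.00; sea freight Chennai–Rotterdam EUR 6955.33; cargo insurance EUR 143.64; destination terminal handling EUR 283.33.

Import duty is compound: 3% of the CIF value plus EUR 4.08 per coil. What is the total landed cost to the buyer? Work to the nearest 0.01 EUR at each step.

Total landed cost: EUR 512049.76

EXW: the seller makes goods available at their premises; the buyer bears all onward costs.
CIF value = EXW price + inland to port + export clearance + origin terminal + freight + insurance = 416330.07 + 1421.88 + 67.90 + 827.00 + 6955.33 + 143.64 = 425745.82
Ad valorem component: 425745.82 × 3% = 12772.37
Specific component: 17953 × 4.08 = 73248.24
Import duty = 12772.37 + 73248.24 = 86020.61
Buyer bears: inland to port 1421.88 + export clearance 67.90 + origin terminal 827.00 + freight 6955.33 + insurance 143.64 + destination terminal 283.33 + duty 86020.61 = 95719.69
Landed cost = invoice 416330.07 + 95719.69 = 512049.76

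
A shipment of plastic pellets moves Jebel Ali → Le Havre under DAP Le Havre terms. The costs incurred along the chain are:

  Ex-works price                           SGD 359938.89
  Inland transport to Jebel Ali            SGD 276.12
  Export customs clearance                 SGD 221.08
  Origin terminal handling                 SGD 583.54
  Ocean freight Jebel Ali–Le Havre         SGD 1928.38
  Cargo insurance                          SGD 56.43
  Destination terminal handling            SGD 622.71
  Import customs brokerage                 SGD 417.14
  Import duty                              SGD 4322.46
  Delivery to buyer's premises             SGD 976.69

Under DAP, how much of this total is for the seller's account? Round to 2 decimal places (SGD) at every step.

Seller's account: SGD 364603.84

DAP: the seller bears all costs to the named destination except import duty and clearance.
Seller's account: goods 359938.89 + inland to port 276.12 + export clearance 221.08 + origin terminal 583.54 + freight 1928.38 + insurance 56.43 + destination terminal 622.71 + delivery 976.69 = 364603.84
Buyer's account: brokerage 417.14 + duty 4322.46 = 4739.60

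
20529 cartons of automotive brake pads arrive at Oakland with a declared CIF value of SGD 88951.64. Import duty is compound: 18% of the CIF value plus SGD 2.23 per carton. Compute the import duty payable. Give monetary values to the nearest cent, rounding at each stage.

Import duty: SGD 61790.97

Ad valorem component: 88951.64 × 18% = 16011.30
Specific component: 20529 × 2.23 = 45779.67
Import duty = 16011.30 + 45779.67 = 61790.97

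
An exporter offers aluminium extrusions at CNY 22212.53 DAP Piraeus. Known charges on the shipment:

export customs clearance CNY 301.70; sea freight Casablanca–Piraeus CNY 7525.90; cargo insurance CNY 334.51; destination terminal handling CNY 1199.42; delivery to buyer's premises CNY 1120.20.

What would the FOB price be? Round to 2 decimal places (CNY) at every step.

FOB price: CNY 12032.50

Not relevant to the conversion: export clearance — on the seller under both DAP and FOB; already in the DAP price and stays in the FOB price.
From DAP to FOB, the seller no longer bears: freight, insurance, destination terminal, delivery.
FOB price = 22212.53 − 7525.90 − 334.51 − 1199.42 − 1120.20 = 12032.50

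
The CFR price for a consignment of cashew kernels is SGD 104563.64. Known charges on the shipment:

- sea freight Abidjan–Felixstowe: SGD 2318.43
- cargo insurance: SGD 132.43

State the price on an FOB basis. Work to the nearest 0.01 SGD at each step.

FOB price: SGD 102245.21

Not relevant to the conversion: insurance — on the buyer under both terms; not part of either seller's price.
From CFR to FOB, the seller no longer bears: freight.
FOB price = 104563.64 − 2318.43 = 102245.21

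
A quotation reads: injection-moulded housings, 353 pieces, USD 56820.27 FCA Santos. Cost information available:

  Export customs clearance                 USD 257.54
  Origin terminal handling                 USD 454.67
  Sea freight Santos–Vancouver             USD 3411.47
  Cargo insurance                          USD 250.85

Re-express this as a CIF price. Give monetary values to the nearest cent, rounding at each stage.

CIF price: USD 60937.26

Not relevant to the conversion: export clearance — on the seller under both FCA and CIF; already in the FCA price and stays in the CIF price.
From FCA to CIF, the seller additionally bears: origin terminal, freight, insurance.
CIF price = 56820.27 + 454.67 + 3411.47 + 250.85 = 60937.26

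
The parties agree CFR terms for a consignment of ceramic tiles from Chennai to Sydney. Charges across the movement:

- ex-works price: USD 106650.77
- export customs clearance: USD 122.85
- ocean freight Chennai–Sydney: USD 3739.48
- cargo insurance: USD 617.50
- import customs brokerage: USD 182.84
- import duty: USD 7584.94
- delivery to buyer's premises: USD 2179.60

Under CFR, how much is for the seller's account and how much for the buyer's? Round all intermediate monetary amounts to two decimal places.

CFR: the seller pays costs through ocean freight to the destination port, but not insurance.
Seller's account: goods 106650.77 + export clearance 122.85 + freight 3739.48 = 110513.10
Buyer's account: insurance 617.50 + brokerage 182.84 + duty 7584.94 + delivery 2179.60 = 10564.88

Seller: USD 110513.10; buyer: USD 10564.88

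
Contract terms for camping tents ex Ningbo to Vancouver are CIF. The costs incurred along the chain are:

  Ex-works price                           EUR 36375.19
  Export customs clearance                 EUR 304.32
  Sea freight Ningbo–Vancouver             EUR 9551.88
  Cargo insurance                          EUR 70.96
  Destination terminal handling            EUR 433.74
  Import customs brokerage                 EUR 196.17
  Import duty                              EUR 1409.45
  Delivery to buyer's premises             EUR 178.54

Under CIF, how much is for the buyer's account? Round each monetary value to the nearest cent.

CIF: the seller pays costs through ocean freight and marine insurance to the destination port.
Seller's account: goods 36375.19 + export clearance 304.32 + freight 9551.88 + insurance 70.96 = 46302.35
Buyer's account: destination terminal 433.74 + brokerage 196.17 + duty 1409.45 + delivery 178.54 = 2217.90

Buyer's account: EUR 2217.90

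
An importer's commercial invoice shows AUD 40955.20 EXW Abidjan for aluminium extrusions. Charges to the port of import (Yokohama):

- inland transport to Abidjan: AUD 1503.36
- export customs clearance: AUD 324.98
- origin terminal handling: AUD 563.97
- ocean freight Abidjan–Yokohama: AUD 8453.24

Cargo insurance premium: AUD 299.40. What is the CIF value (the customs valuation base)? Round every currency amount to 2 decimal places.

CIF = EXW price + pre-shipment costs + freight + insurance
CIF = 40955.20 + 1503.36 + 324.98 + 563.97 + 8453.24 + 299.40 = 52100.15

CIF value: AUD 52100.15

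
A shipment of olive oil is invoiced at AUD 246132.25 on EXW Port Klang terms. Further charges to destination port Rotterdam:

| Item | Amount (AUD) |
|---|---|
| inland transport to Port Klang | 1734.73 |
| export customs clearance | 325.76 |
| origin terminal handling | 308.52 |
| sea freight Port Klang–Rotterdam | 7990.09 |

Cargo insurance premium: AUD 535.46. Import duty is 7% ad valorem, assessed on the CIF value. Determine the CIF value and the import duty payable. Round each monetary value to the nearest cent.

CIF = EXW price + pre-shipment costs + freight + insurance
CIF = 246132.25 + 1734.73 + 325.76 + 308.52 + 7990.09 + 535.46 = 257026.81
Import duty = 257026.81 × 7% = 17991.88

CIF value: AUD 257026.81; import duty: AUD 17991.88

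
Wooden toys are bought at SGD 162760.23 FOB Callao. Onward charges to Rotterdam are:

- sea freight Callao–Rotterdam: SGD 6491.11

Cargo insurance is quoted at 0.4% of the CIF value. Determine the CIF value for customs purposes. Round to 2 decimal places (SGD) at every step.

Let C be the CIF value. C = FOB price + freight + 0.4% × C
C − 0.4% × C = 162760.23 + 6491.11
0.996 × C = 169251.34
C = 169251.34 / 0.996 = 169931.06
Insurance premium = 0.4% × 169931.06 = 679.72

CIF value: SGD 169931.06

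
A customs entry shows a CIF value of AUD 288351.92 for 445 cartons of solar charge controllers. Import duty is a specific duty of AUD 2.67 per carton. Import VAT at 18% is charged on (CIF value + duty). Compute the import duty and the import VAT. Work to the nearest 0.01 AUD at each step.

Import duty: AUD 1188.15; import VAT: AUD 52117.21

Import duty = 445 × 2.67 = 1188.15
VAT base = CIF + duty = 288351.92 + 1188.15 = 289540.07
Import VAT = 289540.07 × 18% = 52117.21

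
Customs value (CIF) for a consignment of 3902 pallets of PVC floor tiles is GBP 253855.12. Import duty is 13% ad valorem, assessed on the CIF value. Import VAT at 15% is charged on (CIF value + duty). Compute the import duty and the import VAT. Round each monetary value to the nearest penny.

Import duty: GBP 33001.17; import VAT: GBP 43028.44

Import duty = 253855.12 × 13% = 33001.17
VAT base = CIF + duty = 253855.12 + 33001.17 = 286856.29
Import VAT = 286856.29 × 15% = 43028.44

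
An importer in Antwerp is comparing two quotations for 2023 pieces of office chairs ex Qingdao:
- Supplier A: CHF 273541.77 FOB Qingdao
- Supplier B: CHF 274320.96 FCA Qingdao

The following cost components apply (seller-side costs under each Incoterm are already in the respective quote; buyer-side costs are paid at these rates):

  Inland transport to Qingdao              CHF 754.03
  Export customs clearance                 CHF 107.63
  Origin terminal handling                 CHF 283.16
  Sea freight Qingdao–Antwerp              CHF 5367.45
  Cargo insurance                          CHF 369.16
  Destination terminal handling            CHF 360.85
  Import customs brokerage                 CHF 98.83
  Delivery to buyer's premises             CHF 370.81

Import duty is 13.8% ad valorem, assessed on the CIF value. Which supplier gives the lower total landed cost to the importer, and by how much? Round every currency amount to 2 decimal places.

Supplier A (FOB):
CIF value = FOB price + freight + insurance = 273541.77 + 5367.45 + 369.16 = 279278.38
Import duty = 279278.38 × 13.8% = 38540.42
Buyer bears (A): 5367.45 + 369.16 + 360.85 + 98.83 + 370.81 = 6567.10
Landed cost (A) = invoice 273541.77 + 6567.10 + duty 38540.42 = 318649.29
Supplier B (FCA):
CIF value = FCA price + origin terminal + freight + insurance = 274320.96 + 283.16 + 5367.45 + 369.16 = 280340.73
Import duty = 280340.73 × 13.8% = 38687.02
Buyer bears (B): 283.16 + 5367.45 + 369.16 + 360.85 + 98.83 + 370.81 = 6850.26
Landed cost (B) = invoice 274320.96 + 6850.26 + duty 38687.02 = 319858.24
Difference = |318649.29 − 319858.24| = 1208.95

Supplier A is cheaper by CHF 1208.95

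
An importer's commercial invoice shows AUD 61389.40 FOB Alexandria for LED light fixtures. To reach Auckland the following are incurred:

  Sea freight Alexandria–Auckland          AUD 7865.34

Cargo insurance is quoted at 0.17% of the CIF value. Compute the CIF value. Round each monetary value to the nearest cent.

Let C be the CIF value. C = FOB price + freight + 0.17% × C
C − 0.17% × C = 61389.40 + 7865.34
0.9983 × C = 69254.74
C = 69254.74 / 0.9983 = 69372.67
Insurance premium = 0.17% × 69372.67 = 117.93

CIF value: AUD 69372.67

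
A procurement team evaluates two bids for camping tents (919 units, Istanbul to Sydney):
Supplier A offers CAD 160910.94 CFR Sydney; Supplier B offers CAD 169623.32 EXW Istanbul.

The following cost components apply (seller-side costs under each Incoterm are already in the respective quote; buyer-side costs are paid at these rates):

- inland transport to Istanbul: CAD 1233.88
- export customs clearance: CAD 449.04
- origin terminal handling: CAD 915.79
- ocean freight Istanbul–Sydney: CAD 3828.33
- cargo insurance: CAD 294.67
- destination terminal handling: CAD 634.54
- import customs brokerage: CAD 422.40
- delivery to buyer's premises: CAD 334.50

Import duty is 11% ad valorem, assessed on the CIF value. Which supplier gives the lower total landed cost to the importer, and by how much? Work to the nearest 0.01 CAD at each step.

Supplier A (CFR):
CIF value = CFR price + insurance = 160910.94 + 294.67 = 161205.61
Import duty = 161205.61 × 11% = 17732.62
Buyer bears (A): 294.67 + 634.54 + 422.40 + 334.50 = 1686.11
Landed cost (A) = invoice 160910.94 + 1686.11 + duty 17732.62 = 180329.67
Supplier B (EXW):
CIF value = EXW price + inland to port + export clearance + origin terminal + freight + insurance = 169623.32 + 1233.88 + 449.04 + 915.79 + 3828.33 + 294.67 = 176345.03
Import duty = 176345.03 × 11% = 19397.95
Buyer bears (B): 1233.88 + 449.04 + 915.79 + 3828.33 + 294.67 + 634.54 + 422.40 + 334.50 = 8113.15
Landed cost (B) = invoice 169623.32 + 8113.15 + duty 19397.95 = 197134.42
Difference = |180329.67 − 197134.42| = 16804.75

Supplier A is cheaper by CAD 16804.75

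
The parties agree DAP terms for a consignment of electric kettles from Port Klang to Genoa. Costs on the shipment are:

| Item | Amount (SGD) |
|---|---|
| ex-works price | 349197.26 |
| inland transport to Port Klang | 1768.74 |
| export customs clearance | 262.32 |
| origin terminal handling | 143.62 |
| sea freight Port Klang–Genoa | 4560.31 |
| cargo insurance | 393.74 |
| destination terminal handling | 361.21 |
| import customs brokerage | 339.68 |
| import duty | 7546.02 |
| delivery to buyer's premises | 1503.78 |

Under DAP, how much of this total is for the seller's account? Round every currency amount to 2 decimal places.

DAP: the seller bears all costs to the named destination except import duty and clearance.
Seller's account: goods 349197.26 + inland to port 1768.74 + export clearance 262.32 + origin terminal 143.62 + freight 4560.31 + insurance 393.74 + destination terminal 361.21 + delivery 1503.78 = 358190.98
Buyer's account: brokerage 339.68 + duty 7546.02 = 7885.70

Seller's account: SGD 358190.98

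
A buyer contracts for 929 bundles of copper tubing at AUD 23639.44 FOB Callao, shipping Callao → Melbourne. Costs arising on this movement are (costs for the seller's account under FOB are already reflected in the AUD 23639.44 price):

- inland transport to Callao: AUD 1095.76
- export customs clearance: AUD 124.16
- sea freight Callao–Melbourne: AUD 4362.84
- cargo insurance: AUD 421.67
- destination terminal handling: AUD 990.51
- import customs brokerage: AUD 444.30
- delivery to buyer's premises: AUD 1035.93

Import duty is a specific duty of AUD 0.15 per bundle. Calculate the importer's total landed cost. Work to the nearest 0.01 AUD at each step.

FOB: the seller bears costs until goods are on board at the origin port; the buyer bears freight, insurance and all costs thereafter.
Already in the invoice (seller's account under FOB): inland to port, export clearance — exclude.
CIF value = FOB price + freight + insurance = 23639.44 + 4362.84 + 421.67 = 28423.95
Import duty = 929 × 0.15 = 139.35
Buyer bears: freight 4362.84 + insurance 421.67 + destination terminal 990.51 + brokerage 444.30 + delivery 1035.93 + duty 139.35 = 7394.60
Landed cost = invoice 23639.44 + 7394.60 = 31034.04

Total landed cost: AUD 31034.04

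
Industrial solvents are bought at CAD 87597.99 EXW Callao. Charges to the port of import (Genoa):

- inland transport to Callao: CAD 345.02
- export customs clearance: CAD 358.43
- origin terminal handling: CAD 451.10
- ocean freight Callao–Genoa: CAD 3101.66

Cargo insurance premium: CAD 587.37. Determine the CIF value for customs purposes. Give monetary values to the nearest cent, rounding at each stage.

CIF value: CAD 92441.57

CIF = EXW price + pre-shipment costs + freight + insurance
CIF = 87597.99 + 345.02 + 358.43 + 451.10 + 3101.66 + 587.37 = 92441.57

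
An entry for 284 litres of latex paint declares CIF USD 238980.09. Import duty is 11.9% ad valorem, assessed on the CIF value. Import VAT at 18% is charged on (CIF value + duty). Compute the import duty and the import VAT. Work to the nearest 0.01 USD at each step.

Import duty = 238980.09 × 11.9% = 28438.63
VAT base = CIF + duty = 238980.09 + 28438.63 = 267418.72
Import VAT = 267418.72 × 18% = 48135.37

Import duty: USD 28438.63; import VAT: USD 48135.37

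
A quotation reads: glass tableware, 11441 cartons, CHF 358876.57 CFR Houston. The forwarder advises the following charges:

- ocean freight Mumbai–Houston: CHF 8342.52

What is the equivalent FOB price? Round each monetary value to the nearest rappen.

From CFR to FOB, the seller no longer bears: freight.
FOB price = 358876.57 − 8342.52 = 350534.05

FOB price: CHF 350534.05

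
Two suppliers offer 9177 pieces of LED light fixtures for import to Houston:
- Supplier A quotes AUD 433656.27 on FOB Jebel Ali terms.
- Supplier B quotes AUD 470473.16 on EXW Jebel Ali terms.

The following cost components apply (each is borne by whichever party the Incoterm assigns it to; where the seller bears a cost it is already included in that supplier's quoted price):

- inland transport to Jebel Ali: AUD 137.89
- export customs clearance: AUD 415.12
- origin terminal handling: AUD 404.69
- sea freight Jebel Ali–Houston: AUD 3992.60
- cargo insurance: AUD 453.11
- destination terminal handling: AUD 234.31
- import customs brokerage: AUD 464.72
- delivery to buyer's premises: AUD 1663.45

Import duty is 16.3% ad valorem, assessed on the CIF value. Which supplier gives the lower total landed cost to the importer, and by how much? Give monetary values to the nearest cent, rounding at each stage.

Supplier A (FOB):
CIF value = FOB price + freight + insurance = 433656.27 + 3992.60 + 453.11 = 438101.98
Import duty = 438101.98 × 16.3% = 71410.62
Buyer bears (A): 3992.60 + 453.11 + 234.31 + 464.72 + 1663.45 = 6808.19
Landed cost (A) = invoice 433656.27 + 6808.19 + duty 71410.62 = 511875.08
Supplier B (EXW):
CIF value = EXW price + inland to port + export clearance + origin terminal + freight + insurance = 470473.16 + 137.89 + 415.12 + 404.69 + 3992.60 + 453.11 = 475876.57
Import duty = 475876.57 × 16.3% = 77567.88
Buyer bears (B): 137.89 + 415.12 + 404.69 + 3992.60 + 453.11 + 234.31 + 464.72 + 1663.45 = 7765.89
Landed cost (B) = invoice 470473.16 + 7765.89 + duty 77567.88 = 555806.93
Difference = |511875.08 − 555806.93| = 43931.85

Supplier A is cheaper by AUD 43931.85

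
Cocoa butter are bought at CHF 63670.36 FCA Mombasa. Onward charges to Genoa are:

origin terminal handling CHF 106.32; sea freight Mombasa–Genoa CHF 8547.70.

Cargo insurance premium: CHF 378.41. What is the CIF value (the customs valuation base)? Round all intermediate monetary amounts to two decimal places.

CIF value: CHF 72702.79

CIF = FCA price + pre-shipment costs + freight + insurance
CIF = 63670.36 + 106.32 + 8547.70 + 378.41 = 72702.79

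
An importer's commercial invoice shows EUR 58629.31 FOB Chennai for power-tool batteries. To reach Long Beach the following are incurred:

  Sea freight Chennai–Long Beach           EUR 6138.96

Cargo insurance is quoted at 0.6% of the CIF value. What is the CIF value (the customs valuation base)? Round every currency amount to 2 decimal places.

CIF value: EUR 65159.23

Let C be the CIF value. C = FOB price + freight + 0.6% × C
C − 0.6% × C = 58629.31 + 6138.96
0.994 × C = 64768.27
C = 64768.27 / 0.994 = 65159.23
Insurance premium = 0.6% × 65159.23 = 390.96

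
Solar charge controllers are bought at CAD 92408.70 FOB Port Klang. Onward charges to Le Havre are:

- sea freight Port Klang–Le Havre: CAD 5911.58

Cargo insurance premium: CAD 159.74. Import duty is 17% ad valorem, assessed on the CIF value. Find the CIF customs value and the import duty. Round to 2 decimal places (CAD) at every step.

CIF value: CAD 98480.02; import duty: CAD 16741.60

CIF = FOB price + freight + insurance
CIF = 92408.70 + 5911.58 + 159.74 = 98480.02
Import duty = 98480.02 × 17% = 16741.60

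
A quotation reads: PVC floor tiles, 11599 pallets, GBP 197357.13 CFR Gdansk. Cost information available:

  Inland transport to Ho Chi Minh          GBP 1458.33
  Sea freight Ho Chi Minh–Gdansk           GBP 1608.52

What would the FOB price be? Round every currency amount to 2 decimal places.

FOB price: GBP 195748.61

Not relevant to the conversion: inland to port — on the seller under both CFR and FOB; already in the CFR price and stays in the FOB price.
From CFR to FOB, the seller no longer bears: freight.
FOB price = 197357.13 − 1608.52 = 195748.61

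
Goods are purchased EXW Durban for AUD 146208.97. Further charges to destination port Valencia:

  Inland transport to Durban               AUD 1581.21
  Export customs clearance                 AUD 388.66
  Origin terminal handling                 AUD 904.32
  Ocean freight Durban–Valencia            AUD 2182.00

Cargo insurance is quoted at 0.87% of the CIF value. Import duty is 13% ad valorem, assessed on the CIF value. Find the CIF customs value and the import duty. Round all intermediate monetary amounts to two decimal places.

Let C be the CIF value. C = EXW price + pre-shipment costs + freight + 0.87% × C
C − 0.87% × C = 146208.97 + 1581.21 + 388.66 + 904.32 + 2182.00
0.9913 × C = 151265.16
C = 151265.16 / 0.9913 = 152592.72
Insurance premium = 0.87% × 152592.72 = 1327.56
Import duty = 152592.72 × 13% = 19837.05

CIF value: AUD 152592.72; import duty: AUD 19837.05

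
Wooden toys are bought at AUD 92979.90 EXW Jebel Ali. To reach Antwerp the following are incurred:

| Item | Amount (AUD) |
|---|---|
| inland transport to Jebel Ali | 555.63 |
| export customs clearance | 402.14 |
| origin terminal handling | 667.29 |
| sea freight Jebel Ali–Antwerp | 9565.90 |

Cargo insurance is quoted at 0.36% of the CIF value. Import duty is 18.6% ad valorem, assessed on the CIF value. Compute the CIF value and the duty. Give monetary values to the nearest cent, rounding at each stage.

Let C be the CIF value. C = EXW price + pre-shipment costs + freight + 0.36% × C
C − 0.36% × C = 92979.90 + 555.63 + 402.14 + 667.29 + 9565.90
0.9964 × C = 104170.86
C = 104170.86 / 0.9964 = 104547.23
Insurance premium = 0.36% × 104547.23 = 376.37
Import duty = 104547.23 × 18.6% = 19445.78

CIF value: AUD 104547.23; import duty: AUD 19445.78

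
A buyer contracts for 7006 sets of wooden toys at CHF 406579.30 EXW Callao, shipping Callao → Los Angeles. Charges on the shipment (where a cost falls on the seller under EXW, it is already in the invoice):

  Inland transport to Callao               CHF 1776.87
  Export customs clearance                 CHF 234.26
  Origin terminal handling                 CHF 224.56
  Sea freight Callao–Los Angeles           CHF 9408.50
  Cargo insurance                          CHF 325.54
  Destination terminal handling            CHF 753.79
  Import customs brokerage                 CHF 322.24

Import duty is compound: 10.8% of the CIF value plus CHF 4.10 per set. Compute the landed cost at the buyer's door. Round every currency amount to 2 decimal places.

Total landed cost: CHF 493552.96

EXW: the seller makes goods available at their premises; the buyer bears all onward costs.
CIF value = EXW price + inland to port + export clearance + origin terminal + freight + insurance = 406579.30 + 1776.87 + 234.26 + 224.56 + 9408.50 + 325.54 = 418549.03
Ad valorem component: 418549.03 × 10.8% = 45203.30
Specific component: 7006 × 4.10 = 28724.60
Import duty = 45203.30 + 28724.60 = 73927.90
Buyer bears: inland to port 1776.87 + export clearance 234.26 + origin terminal 224.56 + freight 9408.50 + insurance 325.54 + destination terminal 753.79 + brokerage 322.24 + duty 73927.90 = 86973.66
Landed cost = invoice 406579.30 + 86973.66 = 493552.96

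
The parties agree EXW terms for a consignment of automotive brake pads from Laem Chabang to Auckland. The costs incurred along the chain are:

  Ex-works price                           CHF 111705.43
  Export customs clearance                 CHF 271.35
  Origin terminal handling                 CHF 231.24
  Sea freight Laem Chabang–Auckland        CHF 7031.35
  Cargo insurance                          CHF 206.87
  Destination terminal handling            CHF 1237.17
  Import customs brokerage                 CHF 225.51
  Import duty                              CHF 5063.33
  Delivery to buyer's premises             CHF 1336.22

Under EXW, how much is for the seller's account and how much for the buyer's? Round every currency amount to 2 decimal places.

Seller: CHF 111705.43; buyer: CHF 15603.04

EXW: the seller makes goods available at their premises; the buyer bears all onward costs.
Seller's account: goods 111705.43 = 111705.43
Buyer's account: export clearance 271.35 + origin terminal 231.24 + freight 7031.35 + insurance 206.87 + destination terminal 1237.17 + brokerage 225.51 + duty 5063.33 + delivery 1336.22 = 15603.04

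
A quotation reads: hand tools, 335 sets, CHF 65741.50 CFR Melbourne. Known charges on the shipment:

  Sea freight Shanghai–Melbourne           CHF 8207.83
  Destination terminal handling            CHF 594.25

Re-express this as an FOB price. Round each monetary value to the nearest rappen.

Not relevant to the conversion: destination terminal — on the buyer under both terms; not part of either seller's price.
From CFR to FOB, the seller no longer bears: freight.
FOB price = 65741.50 − 8207.83 = 57533.67

FOB price: CHF 57533.67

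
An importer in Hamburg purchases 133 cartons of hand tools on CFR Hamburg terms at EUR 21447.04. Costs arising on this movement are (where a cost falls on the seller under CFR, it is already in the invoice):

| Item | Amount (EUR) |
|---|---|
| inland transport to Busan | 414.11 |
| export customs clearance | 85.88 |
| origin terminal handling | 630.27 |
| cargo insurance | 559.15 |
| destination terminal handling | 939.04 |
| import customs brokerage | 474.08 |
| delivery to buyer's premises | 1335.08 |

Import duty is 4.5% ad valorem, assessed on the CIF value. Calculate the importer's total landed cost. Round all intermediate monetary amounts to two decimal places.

Total landed cost: EUR 25744.67

CFR: the seller pays costs through ocean freight to the destination port, but not insurance.
Already in the invoice (seller's account under CFR): inland to port, export clearance, origin terminal — exclude.
CIF value = CFR price + insurance = 21447.04 + 559.15 = 22006.19
Import duty = 22006.19 × 4.5% = 990.28
Buyer bears: insurance 559.15 + destination terminal 939.04 + brokerage 474.08 + delivery 1335.08 + duty 990.28 = 4297.63
Landed cost = invoice 21447.04 + 4297.63 = 25744.67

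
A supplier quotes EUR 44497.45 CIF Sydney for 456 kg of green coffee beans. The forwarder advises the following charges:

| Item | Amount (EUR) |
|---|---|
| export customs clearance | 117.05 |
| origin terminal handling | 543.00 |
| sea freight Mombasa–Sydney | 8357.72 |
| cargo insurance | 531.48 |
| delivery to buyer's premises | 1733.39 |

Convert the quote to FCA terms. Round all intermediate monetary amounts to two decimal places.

Not relevant to the conversion: export clearance — on the seller under both CIF and FCA; already in the CIF price and stays in the FCA price. delivery — on the buyer under both terms; not part of either seller's price.
From CIF to FCA, the seller no longer bears: origin terminal, freight, insurance.
FCA price = 44497.45 − 543.00 − 8357.72 − 531.48 = 35065.25

FCA price: EUR 35065.25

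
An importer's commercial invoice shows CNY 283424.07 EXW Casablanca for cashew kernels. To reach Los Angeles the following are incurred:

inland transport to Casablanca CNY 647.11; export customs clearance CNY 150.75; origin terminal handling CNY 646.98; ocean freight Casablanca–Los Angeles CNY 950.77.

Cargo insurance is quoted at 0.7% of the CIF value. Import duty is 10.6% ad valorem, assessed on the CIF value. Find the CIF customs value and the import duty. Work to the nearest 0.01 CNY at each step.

Let C be the CIF value. C = EXW price + pre-shipment costs + freight + 0.7% × C
C − 0.7% × C = 283424.07 + 647.11 + 150.75 + 646.98 + 950.77
0.993 × C = 285819.68
C = 285819.68 / 0.993 = 287834.52
Insurance premium = 0.7% × 287834.52 = 2014.84
Import duty = 287834.52 × 10.6% = 30510.46

CIF value: CNY 287834.52; import duty: CNY 30510.46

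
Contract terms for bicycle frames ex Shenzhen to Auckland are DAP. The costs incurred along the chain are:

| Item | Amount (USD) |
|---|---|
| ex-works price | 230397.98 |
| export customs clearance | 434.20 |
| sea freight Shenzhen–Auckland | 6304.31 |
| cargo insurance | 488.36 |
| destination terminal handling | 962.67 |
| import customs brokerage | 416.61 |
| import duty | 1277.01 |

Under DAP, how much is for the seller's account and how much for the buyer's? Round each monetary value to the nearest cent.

DAP: the seller bears all costs to the named destination except import duty and clearance.
Seller's account: goods 230397.98 + export clearance 434.20 + freight 6304.31 + insurance 488.36 + destination terminal 962.67 = 238587.52
Buyer's account: brokerage 416.61 + duty 1277.01 = 1693.62

Seller: USD 238587.52; buyer: USD 1693.62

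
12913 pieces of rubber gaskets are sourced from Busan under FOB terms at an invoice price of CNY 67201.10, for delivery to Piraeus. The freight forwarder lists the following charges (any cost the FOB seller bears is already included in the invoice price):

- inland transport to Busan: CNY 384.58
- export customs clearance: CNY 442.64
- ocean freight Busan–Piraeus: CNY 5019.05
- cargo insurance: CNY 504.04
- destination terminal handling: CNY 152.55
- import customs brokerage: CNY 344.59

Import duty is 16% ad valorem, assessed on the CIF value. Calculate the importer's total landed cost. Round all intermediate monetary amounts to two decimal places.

Total landed cost: CNY 84857.20

FOB: the seller bears costs until goods are on board at the origin port; the buyer bears freight, insurance and all costs thereafter.
Already in the invoice (seller's account under FOB): inland to port, export clearance — exclude.
CIF value = FOB price + freight + insurance = 67201.10 + 5019.05 + 504.04 = 72724.19
Import duty = 72724.19 × 16% = 11635.87
Buyer bears: freight 5019.05 + insurance 504.04 + destination terminal 152.55 + brokerage 344.59 + duty 11635.87 = 17656.10
Landed cost = invoice 67201.10 + 17656.10 = 84857.20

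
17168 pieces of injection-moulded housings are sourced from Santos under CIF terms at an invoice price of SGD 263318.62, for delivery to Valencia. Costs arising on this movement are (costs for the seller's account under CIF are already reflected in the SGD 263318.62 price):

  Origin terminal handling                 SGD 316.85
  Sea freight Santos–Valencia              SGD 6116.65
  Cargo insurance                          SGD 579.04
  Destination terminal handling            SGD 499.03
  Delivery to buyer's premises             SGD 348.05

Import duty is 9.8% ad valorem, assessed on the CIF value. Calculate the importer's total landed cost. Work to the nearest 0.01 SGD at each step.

Total landed cost: SGD 289970.92

CIF: the seller pays costs through ocean freight and marine insurance to the destination port.
Already in the invoice (seller's account under CIF): origin terminal, freight, insurance — exclude.
The CIF price already equals the CIF value: 263318.62
Import duty = 263318.62 × 9.8% = 25805.22
Buyer bears: destination terminal 499.03 + delivery 348.05 + duty 25805.22 = 26652.30
Landed cost = invoice 263318.62 + 26652.30 = 289970.92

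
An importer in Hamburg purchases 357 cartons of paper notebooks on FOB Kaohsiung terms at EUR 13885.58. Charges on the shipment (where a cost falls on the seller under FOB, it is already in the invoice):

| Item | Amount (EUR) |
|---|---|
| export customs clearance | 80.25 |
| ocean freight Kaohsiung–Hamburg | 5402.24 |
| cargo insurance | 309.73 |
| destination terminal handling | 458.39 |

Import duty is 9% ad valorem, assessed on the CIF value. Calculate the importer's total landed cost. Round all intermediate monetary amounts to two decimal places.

FOB: the seller bears costs until goods are on board at the origin port; the buyer bears freight, insurance and all costs thereafter.
Already in the invoice (seller's account under FOB): export clearance — exclude.
CIF value = FOB price + freight + insurance = 13885.58 + 5402.24 + 309.73 = 19597.55
Import duty = 19597.55 × 9% = 1763.78
Buyer bears: freight 5402.24 + insurance 309.73 + destination terminal 458.39 + duty 1763.78 = 7934.14
Landed cost = invoice 13885.58 + 7934.14 = 21819.72

Total landed cost: EUR 21819.72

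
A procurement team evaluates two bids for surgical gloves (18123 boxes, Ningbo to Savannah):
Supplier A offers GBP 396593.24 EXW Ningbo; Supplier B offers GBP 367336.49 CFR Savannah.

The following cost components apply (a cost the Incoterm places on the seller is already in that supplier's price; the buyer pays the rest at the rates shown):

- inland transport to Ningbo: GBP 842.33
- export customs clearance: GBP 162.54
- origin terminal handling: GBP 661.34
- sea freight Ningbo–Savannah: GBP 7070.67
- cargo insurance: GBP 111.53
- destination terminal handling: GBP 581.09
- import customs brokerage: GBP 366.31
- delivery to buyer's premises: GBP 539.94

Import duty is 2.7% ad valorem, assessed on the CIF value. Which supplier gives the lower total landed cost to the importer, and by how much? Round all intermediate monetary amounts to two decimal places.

Supplier B is cheaper by GBP 39019.45

Supplier A (EXW):
CIF value = EXW price + inland to port + export clearance + origin terminal + freight + insurance = 396593.24 + 842.33 + 162.54 + 661.34 + 7070.67 + 111.53 = 405441.65
Import duty = 405441.65 × 2.7% = 10946.92
Buyer bears (A): 842.33 + 162.54 + 661.34 + 7070.67 + 111.53 + 581.09 + 366.31 + 539.94 = 10335.75
Landed cost (A) = invoice 396593.24 + 10335.75 + duty 10946.92 = 417875.91
Supplier B (CFR):
CIF value = CFR price + insurance = 367336.49 + 111.53 = 367448.02
Import duty = 367448.02 × 2.7% = 9921.10
Buyer bears (B): 111.53 + 581.09 + 366.31 + 539.94 = 1598.87
Landed cost (B) = invoice 367336.49 + 1598.87 + duty 9921.10 = 378856.46
Difference = |417875.91 − 378856.46| = 39019.45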